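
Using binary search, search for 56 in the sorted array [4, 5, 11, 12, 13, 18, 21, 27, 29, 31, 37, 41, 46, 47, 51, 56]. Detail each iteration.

Binary search for 56 in [4, 5, 11, 12, 13, 18, 21, 27, 29, 31, 37, 41, 46, 47, 51, 56]:

lo=0, hi=15, mid=7, arr[mid]=27 -> 27 < 56, search right half
lo=8, hi=15, mid=11, arr[mid]=41 -> 41 < 56, search right half
lo=12, hi=15, mid=13, arr[mid]=47 -> 47 < 56, search right half
lo=14, hi=15, mid=14, arr[mid]=51 -> 51 < 56, search right half
lo=15, hi=15, mid=15, arr[mid]=56 -> Found target at index 15!

Binary search finds 56 at index 15 after 5 comparisons. The search repeatedly halves the search space by comparing with the middle element.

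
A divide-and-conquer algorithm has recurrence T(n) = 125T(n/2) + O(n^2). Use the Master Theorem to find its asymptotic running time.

Master Theorem for T(n) = 125T(n/2) + O(n^2):

a = 125, b = 2, c = 2
log_b(a) = log_2(125) = 6.9658

Case 1: c = 2 < log_2(125) = 6.9658
T(n) = O(n^(log_2 125))

For T(n) = 125T(n/2) + O(n^2): log_2(125) = 6.9658. This is Case 1 of the Master Theorem (c < log_b(a), work dominated by leaves), giving O(n^(log_2 125)).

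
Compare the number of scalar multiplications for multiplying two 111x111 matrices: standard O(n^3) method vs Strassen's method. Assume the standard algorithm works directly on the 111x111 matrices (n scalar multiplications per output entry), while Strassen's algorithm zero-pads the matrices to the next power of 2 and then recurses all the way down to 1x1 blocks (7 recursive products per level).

Matrix multiplication for 111x111 matrices:

Strassen's algorithm requires power-of-2 dimensions. Pad 111x111 to 128x128 (next power of 2).

Standard algorithm: 111^3 = 1367631 multiplications
Strassen's algorithm: 7^(log2(128)) = 7^7 = 823543 multiplications
Savings: 1367631 - 823543 = 544088 multiplications

Standard: 1367631 multiplications (111^3). Strassen: 823543 multiplications (7^7, after padding to 128x128). Strassen reduces 8 recursive multiplications to 7 at each level.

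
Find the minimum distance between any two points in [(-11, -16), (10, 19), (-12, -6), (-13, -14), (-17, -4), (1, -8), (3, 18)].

Computing all pairwise distances among 7 points:

d((-11, -16), (10, 19)) = 40.8167
d((-11, -16), (-12, -6)) = 10.0499
d((-11, -16), (-13, -14)) = 2.8284 <-- minimum
d((-11, -16), (-17, -4)) = 13.4164
d((-11, -16), (1, -8)) = 14.4222
d((-11, -16), (3, 18)) = 36.7696
d((10, 19), (-12, -6)) = 33.3017
d((10, 19), (-13, -14)) = 40.2244
d((10, 19), (-17, -4)) = 35.4683
d((10, 19), (1, -8)) = 28.4605
d((10, 19), (3, 18)) = 7.0711
d((-12, -6), (-13, -14)) = 8.0623
d((-12, -6), (-17, -4)) = 5.3852
d((-12, -6), (1, -8)) = 13.1529
d((-12, -6), (3, 18)) = 28.3019
d((-13, -14), (-17, -4)) = 10.7703
d((-13, -14), (1, -8)) = 15.2315
d((-13, -14), (3, 18)) = 35.7771
d((-17, -4), (1, -8)) = 18.4391
d((-17, -4), (3, 18)) = 29.7321
d((1, -8), (3, 18)) = 26.0768

Closest pair: (-11, -16) and (-13, -14) with distance 2.8284

The closest pair is (-11, -16) and (-13, -14) with Euclidean distance 2.8284. For 7 points, brute-force pairwise comparison is shown above. For large n, the divide-and-conquer algorithm (sort by x, recurse on halves, check the dividing strip) achieves O(n log n).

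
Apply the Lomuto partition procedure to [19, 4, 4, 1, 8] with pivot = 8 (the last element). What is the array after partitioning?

Lomuto partition with pivot = 8:

Initial array: [19, 4, 4, 1, 8]

arr[0]=19 > 8: no swap
arr[1]=4 <= 8: swap with position 0, array becomes [4, 19, 4, 1, 8]
arr[2]=4 <= 8: swap with position 1, array becomes [4, 4, 19, 1, 8]
arr[3]=1 <= 8: swap with position 2, array becomes [4, 4, 1, 19, 8]

Place pivot at position 3: [4, 4, 1, 8, 19]
Pivot position: 3

After partitioning with pivot 8, the array becomes [4, 4, 1, 8, 19]. The pivot is placed at index 3. All elements to the left of the pivot are <= 8, and all elements to the right are > 8.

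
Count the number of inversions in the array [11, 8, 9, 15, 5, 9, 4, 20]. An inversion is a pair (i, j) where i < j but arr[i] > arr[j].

Finding inversions in [11, 8, 9, 15, 5, 9, 4, 20]:

(0, 1): arr[0]=11 > arr[1]=8
(0, 2): arr[0]=11 > arr[2]=9
(0, 4): arr[0]=11 > arr[4]=5
(0, 5): arr[0]=11 > arr[5]=9
(0, 6): arr[0]=11 > arr[6]=4
(1, 4): arr[1]=8 > arr[4]=5
(1, 6): arr[1]=8 > arr[6]=4
(2, 4): arr[2]=9 > arr[4]=5
(2, 6): arr[2]=9 > arr[6]=4
(3, 4): arr[3]=15 > arr[4]=5
(3, 5): arr[3]=15 > arr[5]=9
(3, 6): arr[3]=15 > arr[6]=4
(4, 6): arr[4]=5 > arr[6]=4
(5, 6): arr[5]=9 > arr[6]=4

Total inversions: 14

The array has 14 inversion(s): (0,1), (0,2), (0,4), (0,5), (0,6), (1,4), (1,6), (2,4), (2,6), (3,4), (3,5), (3,6), (4,6), (5,6). Each pair (i,j) satisfies i < j and arr[i] > arr[j].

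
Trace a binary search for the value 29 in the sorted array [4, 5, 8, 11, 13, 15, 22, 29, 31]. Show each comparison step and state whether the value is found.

Binary search for 29 in [4, 5, 8, 11, 13, 15, 22, 29, 31]:

lo=0, hi=8, mid=4, arr[mid]=13 -> 13 < 29, search right half
lo=5, hi=8, mid=6, arr[mid]=22 -> 22 < 29, search right half
lo=7, hi=8, mid=7, arr[mid]=29 -> Found target at index 7!

Binary search finds 29 at index 7 after 3 comparisons. The search repeatedly halves the search space by comparing with the middle element.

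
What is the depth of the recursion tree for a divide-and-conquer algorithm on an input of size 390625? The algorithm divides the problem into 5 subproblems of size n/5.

For divide and conquer with division factor 5:

Problem sizes at each level:
Level 0: 390625
Level 1: 78125
Level 2: 15625
Level 3: 3125
Level 4: 625
Level 5: 125
Level 6: 25
Level 7: 5
Level 8: 1

The root is level 0 and the size-1 base case is level 8 (the tree spans levels 0 through 8, i.e. 9 levels counting the root), so the depth is the number of divisions: log_5(390625) = 8

The recursion tree depth is log_5(390625) = 8. At each level, the problem size is divided by 5, so it takes 8 divisions to reduce to a base case of size 1. The algorithm makes 5 recursive calls at each level.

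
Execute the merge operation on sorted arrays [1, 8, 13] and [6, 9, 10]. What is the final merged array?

Merging process:

Compare 1 vs 6: take 1 from left. Merged: [1]
Compare 8 vs 6: take 6 from right. Merged: [1, 6]
Compare 8 vs 9: take 8 from left. Merged: [1, 6, 8]
Compare 13 vs 9: take 9 from right. Merged: [1, 6, 8, 9]
Compare 13 vs 10: take 10 from right. Merged: [1, 6, 8, 9, 10]
Append remaining from left: [13]. Merged: [1, 6, 8, 9, 10, 13]

Final merged array: [1, 6, 8, 9, 10, 13]
Total comparisons: 5

The merged array is [1, 6, 8, 9, 10, 13], requiring 5 comparisons. The merge step runs in O(n) time where n is the total number of elements.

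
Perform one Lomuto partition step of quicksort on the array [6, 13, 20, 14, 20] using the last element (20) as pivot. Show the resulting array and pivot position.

Lomuto partition with pivot = 20:

Initial array: [6, 13, 20, 14, 20]

arr[0]=6 <= 20: swap with position 0, array becomes [6, 13, 20, 14, 20]
arr[1]=13 <= 20: swap with position 1, array becomes [6, 13, 20, 14, 20]
arr[2]=20 <= 20: swap with position 2, array becomes [6, 13, 20, 14, 20]
arr[3]=14 <= 20: swap with position 3, array becomes [6, 13, 20, 14, 20]

Place pivot at position 4: [6, 13, 20, 14, 20]
Pivot position: 4

After partitioning with pivot 20, the array becomes [6, 13, 20, 14, 20]. The pivot is placed at index 4. All elements to the left of the pivot are <= 20, and all elements to the right are > 20.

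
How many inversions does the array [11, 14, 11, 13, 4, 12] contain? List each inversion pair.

Finding inversions in [11, 14, 11, 13, 4, 12]:

(0, 4): arr[0]=11 > arr[4]=4
(1, 2): arr[1]=14 > arr[2]=11
(1, 3): arr[1]=14 > arr[3]=13
(1, 4): arr[1]=14 > arr[4]=4
(1, 5): arr[1]=14 > arr[5]=12
(2, 4): arr[2]=11 > arr[4]=4
(3, 4): arr[3]=13 > arr[4]=4
(3, 5): arr[3]=13 > arr[5]=12

Total inversions: 8

The array has 8 inversion(s): (0,4), (1,2), (1,3), (1,4), (1,5), (2,4), (3,4), (3,5). Each pair (i,j) satisfies i < j and arr[i] > arr[j].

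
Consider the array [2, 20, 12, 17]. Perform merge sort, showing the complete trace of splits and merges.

Merge sort trace:

Split: [2, 20, 12, 17] -> [2, 20] and [12, 17]
  Split: [2, 20] -> [2] and [20]
  Merge: [2] + [20] -> [2, 20]
  Split: [12, 17] -> [12] and [17]
  Merge: [12] + [17] -> [12, 17]
Merge: [2, 20] + [12, 17] -> [2, 12, 17, 20]

Final sorted array: [2, 12, 17, 20]

The merge sort proceeds by recursively splitting the array and merging sorted halves.
After all merges, the sorted array is [2, 12, 17, 20].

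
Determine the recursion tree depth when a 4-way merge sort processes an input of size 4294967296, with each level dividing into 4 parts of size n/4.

For divide and conquer with division factor 4:

Problem sizes at each level:
Level 0: 4294967296
Level 1: 1073741824
Level 2: 268435456
Level 3: 67108864
Level 4: 16777216
Level 5: 4194304
Level 6: 1048576
Level 7: 262144
Level 8: 65536
Level 9: 16384
Level 10: 4096
Level 11: 1024
Level 12: 256
Level 13: 64
Level 14: 16
Level 15: 4
Level 16: 1

The root is level 0 and the size-1 base case is level 16 (the tree spans levels 0 through 16, i.e. 17 levels counting the root), so the depth is the number of divisions: log_4(4294967296) = 16

The recursion tree depth is log_4(4294967296) = 16. At each level, the problem size is divided by 4, so it takes 16 divisions to reduce to a base case of size 1. The algorithm makes 4 recursive calls at each level.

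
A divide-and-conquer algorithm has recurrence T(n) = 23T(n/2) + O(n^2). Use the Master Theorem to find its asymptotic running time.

Master Theorem for T(n) = 23T(n/2) + O(n^2):

a = 23, b = 2, c = 2
log_b(a) = log_2(23) = 4.5236

Case 1: c = 2 < log_2(23) = 4.5236
T(n) = O(n^(log_2 23))

For T(n) = 23T(n/2) + O(n^2): log_2(23) = 4.5236. This is Case 1 of the Master Theorem (c < log_b(a), work dominated by leaves), giving O(n^(log_2 23)).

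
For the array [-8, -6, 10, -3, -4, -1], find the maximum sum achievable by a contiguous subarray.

Using Kadane's algorithm on [-8, -6, 10, -3, -4, -1]:

Scanning through the array:
Position 1 (value -6): max_ending_here = -6, max_so_far = -6
Position 2 (value 10): max_ending_here = 10, max_so_far = 10
Position 3 (value -3): max_ending_here = 7, max_so_far = 10
Position 4 (value -4): max_ending_here = 3, max_so_far = 10
Position 5 (value -1): max_ending_here = 2, max_so_far = 10

Maximum subarray: [10]
Maximum sum: 10

The maximum subarray is [10] with sum 10. This subarray runs from index 2 to index 2.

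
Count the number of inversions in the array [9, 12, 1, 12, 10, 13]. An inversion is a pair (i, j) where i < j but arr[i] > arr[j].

Finding inversions in [9, 12, 1, 12, 10, 13]:

(0, 2): arr[0]=9 > arr[2]=1
(1, 2): arr[1]=12 > arr[2]=1
(1, 4): arr[1]=12 > arr[4]=10
(3, 4): arr[3]=12 > arr[4]=10

Total inversions: 4

The array has 4 inversion(s): (0,2), (1,2), (1,4), (3,4). Each pair (i,j) satisfies i < j and arr[i] > arr[j].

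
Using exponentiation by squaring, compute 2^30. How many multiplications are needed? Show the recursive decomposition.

Computing 2^30 by squaring (build up from 2^1; each line after the first costs one multiplication):

2^1 = 2
2^2 = (2^1)^2 = 2^2 = 4
2^3 = 2 * 2^2 = 2 * 4 = 8
2^6 = (2^3)^2 = 8^2 = 64
2^7 = 2 * 2^6 = 2 * 64 = 128
2^14 = (2^7)^2 = 128^2 = 16384
2^15 = 2 * 2^14 = 2 * 16384 = 32768
2^30 = (2^15)^2 = 32768^2 = 1073741824

Result: 1073741824
Multiplications needed: 7 (7 lines after 2^1)

2^30 = 1073741824. Using exponentiation by squaring, this requires 7 multiplications. The key idea: if the exponent is even, square the half-power; if odd, multiply by the base once.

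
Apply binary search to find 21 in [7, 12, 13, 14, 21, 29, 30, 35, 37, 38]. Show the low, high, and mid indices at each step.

Binary search for 21 in [7, 12, 13, 14, 21, 29, 30, 35, 37, 38]:

lo=0, hi=9, mid=4, arr[mid]=21 -> Found target at index 4!

Binary search finds 21 at index 4 after 1 comparisons. The search repeatedly halves the search space by comparing with the middle element.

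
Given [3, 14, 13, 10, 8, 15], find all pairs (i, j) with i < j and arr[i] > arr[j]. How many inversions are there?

Finding inversions in [3, 14, 13, 10, 8, 15]:

(1, 2): arr[1]=14 > arr[2]=13
(1, 3): arr[1]=14 > arr[3]=10
(1, 4): arr[1]=14 > arr[4]=8
(2, 3): arr[2]=13 > arr[3]=10
(2, 4): arr[2]=13 > arr[4]=8
(3, 4): arr[3]=10 > arr[4]=8

Total inversions: 6

The array has 6 inversion(s): (1,2), (1,3), (1,4), (2,3), (2,4), (3,4). Each pair (i,j) satisfies i < j and arr[i] > arr[j].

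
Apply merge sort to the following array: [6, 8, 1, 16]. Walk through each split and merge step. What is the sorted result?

Merge sort trace:

Split: [6, 8, 1, 16] -> [6, 8] and [1, 16]
  Split: [6, 8] -> [6] and [8]
  Merge: [6] + [8] -> [6, 8]
  Split: [1, 16] -> [1] and [16]
  Merge: [1] + [16] -> [1, 16]
Merge: [6, 8] + [1, 16] -> [1, 6, 8, 16]

Final sorted array: [1, 6, 8, 16]

The merge sort proceeds by recursively splitting the array and merging sorted halves.
After all merges, the sorted array is [1, 6, 8, 16].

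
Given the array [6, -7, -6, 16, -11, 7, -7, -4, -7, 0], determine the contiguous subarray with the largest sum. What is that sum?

Using Kadane's algorithm on [6, -7, -6, 16, -11, 7, -7, -4, -7, 0]:

Scanning through the array:
Position 1 (value -7): max_ending_here = -1, max_so_far = 6
Position 2 (value -6): max_ending_here = -6, max_so_far = 6
Position 3 (value 16): max_ending_here = 16, max_so_far = 16
Position 4 (value -11): max_ending_here = 5, max_so_far = 16
Position 5 (value 7): max_ending_here = 12, max_so_far = 16
Position 6 (value -7): max_ending_here = 5, max_so_far = 16
Position 7 (value -4): max_ending_here = 1, max_so_far = 16
Position 8 (value -7): max_ending_here = -6, max_so_far = 16
Position 9 (value 0): max_ending_here = 0, max_so_far = 16

Maximum subarray: [16]
Maximum sum: 16

The maximum subarray is [16] with sum 16. This subarray runs from index 3 to index 3.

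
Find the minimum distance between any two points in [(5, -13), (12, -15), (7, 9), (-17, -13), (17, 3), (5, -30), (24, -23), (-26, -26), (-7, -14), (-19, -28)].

Computing all pairwise distances among 10 points:

d((5, -13), (12, -15)) = 7.2801 <-- minimum
d((5, -13), (7, 9)) = 22.0907
d((5, -13), (-17, -13)) = 22.0
d((5, -13), (17, 3)) = 20.0
d((5, -13), (5, -30)) = 17.0
d((5, -13), (24, -23)) = 21.4709
d((5, -13), (-26, -26)) = 33.6155
d((5, -13), (-7, -14)) = 12.0416
d((5, -13), (-19, -28)) = 28.3019
d((12, -15), (7, 9)) = 24.5153
d((12, -15), (-17, -13)) = 29.0689
d((12, -15), (17, 3)) = 18.6815
d((12, -15), (5, -30)) = 16.5529
d((12, -15), (24, -23)) = 14.4222
d((12, -15), (-26, -26)) = 39.5601
d((12, -15), (-7, -14)) = 19.0263
d((12, -15), (-19, -28)) = 33.6155
d((7, 9), (-17, -13)) = 32.5576
d((7, 9), (17, 3)) = 11.6619
d((7, 9), (5, -30)) = 39.0512
d((7, 9), (24, -23)) = 36.2353
d((7, 9), (-26, -26)) = 48.1041
d((7, 9), (-7, -14)) = 26.9258
d((7, 9), (-19, -28)) = 45.2217
d((-17, -13), (17, 3)) = 37.5766
d((-17, -13), (5, -30)) = 27.8029
d((-17, -13), (24, -23)) = 42.2019
d((-17, -13), (-26, -26)) = 15.8114
d((-17, -13), (-7, -14)) = 10.0499
d((-17, -13), (-19, -28)) = 15.1327
d((17, 3), (5, -30)) = 35.1141
d((17, 3), (24, -23)) = 26.9258
d((17, 3), (-26, -26)) = 51.8652
d((17, 3), (-7, -14)) = 29.4109
d((17, 3), (-19, -28)) = 47.5079
d((5, -30), (24, -23)) = 20.2485
d((5, -30), (-26, -26)) = 31.257
d((5, -30), (-7, -14)) = 20.0
d((5, -30), (-19, -28)) = 24.0832
d((24, -23), (-26, -26)) = 50.0899
d((24, -23), (-7, -14)) = 32.28
d((24, -23), (-19, -28)) = 43.2897
d((-26, -26), (-7, -14)) = 22.4722
d((-26, -26), (-19, -28)) = 7.2801 <-- minimum
d((-7, -14), (-19, -28)) = 18.4391

Minimum distance: 7.2801 (tie among 2 pairs: (5, -13) and (12, -15); (-26, -26) and (-19, -28))

The minimum Euclidean distance is 7.2801. There is a tie: 2 pairs achieve this minimum — (5, -13) and (12, -15); (-26, -26) and (-19, -28). Any of these is a valid closest pair. For 10 points, brute-force pairwise comparison is shown above. For large n, the divide-and-conquer algorithm (sort by x, recurse on halves, check the dividing strip) achieves O(n log n).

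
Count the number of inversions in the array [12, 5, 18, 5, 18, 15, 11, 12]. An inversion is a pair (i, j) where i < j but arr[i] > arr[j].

Finding inversions in [12, 5, 18, 5, 18, 15, 11, 12]:

(0, 1): arr[0]=12 > arr[1]=5
(0, 3): arr[0]=12 > arr[3]=5
(0, 6): arr[0]=12 > arr[6]=11
(2, 3): arr[2]=18 > arr[3]=5
(2, 5): arr[2]=18 > arr[5]=15
(2, 6): arr[2]=18 > arr[6]=11
(2, 7): arr[2]=18 > arr[7]=12
(4, 5): arr[4]=18 > arr[5]=15
(4, 6): arr[4]=18 > arr[6]=11
(4, 7): arr[4]=18 > arr[7]=12
(5, 6): arr[5]=15 > arr[6]=11
(5, 7): arr[5]=15 > arr[7]=12

Total inversions: 12

The array has 12 inversion(s): (0,1), (0,3), (0,6), (2,3), (2,5), (2,6), (2,7), (4,5), (4,6), (4,7), (5,6), (5,7). Each pair (i,j) satisfies i < j and arr[i] > arr[j].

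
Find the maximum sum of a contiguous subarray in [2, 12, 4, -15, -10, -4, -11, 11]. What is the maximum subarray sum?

Using Kadane's algorithm on [2, 12, 4, -15, -10, -4, -11, 11]:

Scanning through the array:
Position 1 (value 12): max_ending_here = 14, max_so_far = 14
Position 2 (value 4): max_ending_here = 18, max_so_far = 18
Position 3 (value -15): max_ending_here = 3, max_so_far = 18
Position 4 (value -10): max_ending_here = -7, max_so_far = 18
Position 5 (value -4): max_ending_here = -4, max_so_far = 18
Position 6 (value -11): max_ending_here = -11, max_so_far = 18
Position 7 (value 11): max_ending_here = 11, max_so_far = 18

Maximum subarray: [2, 12, 4]
Maximum sum: 18

The maximum subarray is [2, 12, 4] with sum 18. This subarray runs from index 0 to index 2.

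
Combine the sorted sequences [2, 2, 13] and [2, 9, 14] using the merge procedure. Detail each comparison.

Merging process:

Compare 2 vs 2: take 2 from left. Merged: [2]
Compare 2 vs 2: take 2 from left. Merged: [2, 2]
Compare 13 vs 2: take 2 from right. Merged: [2, 2, 2]
Compare 13 vs 9: take 9 from right. Merged: [2, 2, 2, 9]
Compare 13 vs 14: take 13 from left. Merged: [2, 2, 2, 9, 13]
Append remaining from right: [14]. Merged: [2, 2, 2, 9, 13, 14]

Final merged array: [2, 2, 2, 9, 13, 14]
Total comparisons: 5

The merged array is [2, 2, 2, 9, 13, 14], requiring 5 comparisons. The merge step runs in O(n) time where n is the total number of elements.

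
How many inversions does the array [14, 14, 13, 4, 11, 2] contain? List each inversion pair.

Finding inversions in [14, 14, 13, 4, 11, 2]:

(0, 2): arr[0]=14 > arr[2]=13
(0, 3): arr[0]=14 > arr[3]=4
(0, 4): arr[0]=14 > arr[4]=11
(0, 5): arr[0]=14 > arr[5]=2
(1, 2): arr[1]=14 > arr[2]=13
(1, 3): arr[1]=14 > arr[3]=4
(1, 4): arr[1]=14 > arr[4]=11
(1, 5): arr[1]=14 > arr[5]=2
(2, 3): arr[2]=13 > arr[3]=4
(2, 4): arr[2]=13 > arr[4]=11
(2, 5): arr[2]=13 > arr[5]=2
(3, 5): arr[3]=4 > arr[5]=2
(4, 5): arr[4]=11 > arr[5]=2

Total inversions: 13

The array has 13 inversion(s): (0,2), (0,3), (0,4), (0,5), (1,2), (1,3), (1,4), (1,5), (2,3), (2,4), (2,5), (3,5), (4,5). Each pair (i,j) satisfies i < j and arr[i] > arr[j].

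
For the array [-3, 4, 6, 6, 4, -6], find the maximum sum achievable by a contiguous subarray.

Using Kadane's algorithm on [-3, 4, 6, 6, 4, -6]:

Scanning through the array:
Position 1 (value 4): max_ending_here = 4, max_so_far = 4
Position 2 (value 6): max_ending_here = 10, max_so_far = 10
Position 3 (value 6): max_ending_here = 16, max_so_far = 16
Position 4 (value 4): max_ending_here = 20, max_so_far = 20
Position 5 (value -6): max_ending_here = 14, max_so_far = 20

Maximum subarray: [4, 6, 6, 4]
Maximum sum: 20

The maximum subarray is [4, 6, 6, 4] with sum 20. This subarray runs from index 1 to index 4.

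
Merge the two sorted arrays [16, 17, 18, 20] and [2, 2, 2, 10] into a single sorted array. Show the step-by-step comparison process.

Merging process:

Compare 16 vs 2: take 2 from right. Merged: [2]
Compare 16 vs 2: take 2 from right. Merged: [2, 2]
Compare 16 vs 2: take 2 from right. Merged: [2, 2, 2]
Compare 16 vs 10: take 10 from right. Merged: [2, 2, 2, 10]
Append remaining from left: [16, 17, 18, 20]. Merged: [2, 2, 2, 10, 16, 17, 18, 20]

Final merged array: [2, 2, 2, 10, 16, 17, 18, 20]
Total comparisons: 4

The merged array is [2, 2, 2, 10, 16, 17, 18, 20], requiring 4 comparisons. The merge step runs in O(n) time where n is the total number of elements.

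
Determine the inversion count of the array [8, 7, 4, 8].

Finding inversions in [8, 7, 4, 8]:

(0, 1): arr[0]=8 > arr[1]=7
(0, 2): arr[0]=8 > arr[2]=4
(1, 2): arr[1]=7 > arr[2]=4

Total inversions: 3

The array has 3 inversion(s): (0,1), (0,2), (1,2). Each pair (i,j) satisfies i < j and arr[i] > arr[j].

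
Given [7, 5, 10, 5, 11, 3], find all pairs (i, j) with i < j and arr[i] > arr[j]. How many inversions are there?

Finding inversions in [7, 5, 10, 5, 11, 3]:

(0, 1): arr[0]=7 > arr[1]=5
(0, 3): arr[0]=7 > arr[3]=5
(0, 5): arr[0]=7 > arr[5]=3
(1, 5): arr[1]=5 > arr[5]=3
(2, 3): arr[2]=10 > arr[3]=5
(2, 5): arr[2]=10 > arr[5]=3
(3, 5): arr[3]=5 > arr[5]=3
(4, 5): arr[4]=11 > arr[5]=3

Total inversions: 8

The array has 8 inversion(s): (0,1), (0,3), (0,5), (1,5), (2,3), (2,5), (3,5), (4,5). Each pair (i,j) satisfies i < j and arr[i] > arr[j].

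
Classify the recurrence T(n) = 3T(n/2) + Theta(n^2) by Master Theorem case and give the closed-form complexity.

Master Theorem for T(n) = 3T(n/2) + O(n^2):

a = 3, b = 2, c = 2
log_b(a) = log_2(3) = 1.5850

Case 3: c = 2 > log_2(3) = 1.5850
T(n) = O(n^2) = O(n^2)

For T(n) = 3T(n/2) + O(n^2): log_2(3) = 1.5850. This is Case 3 of the Master Theorem (c > log_b(a), work dominated by root), giving O(n^2).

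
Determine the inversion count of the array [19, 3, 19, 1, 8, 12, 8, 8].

Finding inversions in [19, 3, 19, 1, 8, 12, 8, 8]:

(0, 1): arr[0]=19 > arr[1]=3
(0, 3): arr[0]=19 > arr[3]=1
(0, 4): arr[0]=19 > arr[4]=8
(0, 5): arr[0]=19 > arr[5]=12
(0, 6): arr[0]=19 > arr[6]=8
(0, 7): arr[0]=19 > arr[7]=8
(1, 3): arr[1]=3 > arr[3]=1
(2, 3): arr[2]=19 > arr[3]=1
(2, 4): arr[2]=19 > arr[4]=8
(2, 5): arr[2]=19 > arr[5]=12
(2, 6): arr[2]=19 > arr[6]=8
(2, 7): arr[2]=19 > arr[7]=8
(5, 6): arr[5]=12 > arr[6]=8
(5, 7): arr[5]=12 > arr[7]=8

Total inversions: 14

The array has 14 inversion(s): (0,1), (0,3), (0,4), (0,5), (0,6), (0,7), (1,3), (2,3), (2,4), (2,5), (2,6), (2,7), (5,6), (5,7). Each pair (i,j) satisfies i < j and arr[i] > arr[j].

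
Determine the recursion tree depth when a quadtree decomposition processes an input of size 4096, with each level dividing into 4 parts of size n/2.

For divide and conquer with division factor 2:

Problem sizes at each level:
Level 0: 4096
Level 1: 2048
Level 2: 1024
Level 3: 512
Level 4: 256
Level 5: 128
Level 6: 64
Level 7: 32
Level 8: 16
Level 9: 8
Level 10: 4
Level 11: 2
Level 12: 1

The root is level 0 and the size-1 base case is level 12 (the tree spans levels 0 through 12, i.e. 13 levels counting the root), so the depth is the number of divisions: log_2(4096) = 12

The recursion tree depth is log_2(4096) = 12. At each level, the problem size is divided by 2, so it takes 12 divisions to reduce to a base case of size 1. The algorithm makes 4 recursive calls at each level.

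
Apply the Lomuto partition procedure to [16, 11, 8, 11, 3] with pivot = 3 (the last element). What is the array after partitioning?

Lomuto partition with pivot = 3:

Initial array: [16, 11, 8, 11, 3]

arr[0]=16 > 3: no swap
arr[1]=11 > 3: no swap
arr[2]=8 > 3: no swap
arr[3]=11 > 3: no swap

Place pivot at position 0: [3, 11, 8, 11, 16]
Pivot position: 0

After partitioning with pivot 3, the array becomes [3, 11, 8, 11, 16]. The pivot is placed at index 0. All elements to the left of the pivot are <= 3, and all elements to the right are > 3.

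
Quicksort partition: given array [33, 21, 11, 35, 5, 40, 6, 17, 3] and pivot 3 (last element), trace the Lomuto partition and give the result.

Lomuto partition with pivot = 3:

Initial array: [33, 21, 11, 35, 5, 40, 6, 17, 3]

arr[0]=33 > 3: no swap
arr[1]=21 > 3: no swap
arr[2]=11 > 3: no swap
arr[3]=35 > 3: no swap
arr[4]=5 > 3: no swap
arr[5]=40 > 3: no swap
arr[6]=6 > 3: no swap
arr[7]=17 > 3: no swap

Place pivot at position 0: [3, 21, 11, 35, 5, 40, 6, 17, 33]
Pivot position: 0

After partitioning with pivot 3, the array becomes [3, 21, 11, 35, 5, 40, 6, 17, 33]. The pivot is placed at index 0. All elements to the left of the pivot are <= 3, and all elements to the right are > 3.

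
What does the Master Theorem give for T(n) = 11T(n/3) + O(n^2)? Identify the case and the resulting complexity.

Master Theorem for T(n) = 11T(n/3) + O(n^2):

a = 11, b = 3, c = 2
log_b(a) = log_3(11) = 2.1827

Case 1: c = 2 < log_3(11) = 2.1827
T(n) = O(n^(log_3 11))

For T(n) = 11T(n/3) + O(n^2): log_3(11) = 2.1827. This is Case 1 of the Master Theorem (c < log_b(a), work dominated by leaves), giving O(n^(log_3 11)).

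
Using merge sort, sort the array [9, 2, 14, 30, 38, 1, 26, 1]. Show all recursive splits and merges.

Merge sort trace:

Split: [9, 2, 14, 30, 38, 1, 26, 1] -> [9, 2, 14, 30] and [38, 1, 26, 1]
  Split: [9, 2, 14, 30] -> [9, 2] and [14, 30]
    Split: [9, 2] -> [9] and [2]
    Merge: [9] + [2] -> [2, 9]
    Split: [14, 30] -> [14] and [30]
    Merge: [14] + [30] -> [14, 30]
  Merge: [2, 9] + [14, 30] -> [2, 9, 14, 30]
  Split: [38, 1, 26, 1] -> [38, 1] and [26, 1]
    Split: [38, 1] -> [38] and [1]
    Merge: [38] + [1] -> [1, 38]
    Split: [26, 1] -> [26] and [1]
    Merge: [26] + [1] -> [1, 26]
  Merge: [1, 38] + [1, 26] -> [1, 1, 26, 38]
Merge: [2, 9, 14, 30] + [1, 1, 26, 38] -> [1, 1, 2, 9, 14, 26, 30, 38]

Final sorted array: [1, 1, 2, 9, 14, 26, 30, 38]

The merge sort proceeds by recursively splitting the array and merging sorted halves.
After all merges, the sorted array is [1, 1, 2, 9, 14, 26, 30, 38].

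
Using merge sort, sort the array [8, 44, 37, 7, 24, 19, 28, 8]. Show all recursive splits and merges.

Merge sort trace:

Split: [8, 44, 37, 7, 24, 19, 28, 8] -> [8, 44, 37, 7] and [24, 19, 28, 8]
  Split: [8, 44, 37, 7] -> [8, 44] and [37, 7]
    Split: [8, 44] -> [8] and [44]
    Merge: [8] + [44] -> [8, 44]
    Split: [37, 7] -> [37] and [7]
    Merge: [37] + [7] -> [7, 37]
  Merge: [8, 44] + [7, 37] -> [7, 8, 37, 44]
  Split: [24, 19, 28, 8] -> [24, 19] and [28, 8]
    Split: [24, 19] -> [24] and [19]
    Merge: [24] + [19] -> [19, 24]
    Split: [28, 8] -> [28] and [8]
    Merge: [28] + [8] -> [8, 28]
  Merge: [19, 24] + [8, 28] -> [8, 19, 24, 28]
Merge: [7, 8, 37, 44] + [8, 19, 24, 28] -> [7, 8, 8, 19, 24, 28, 37, 44]

Final sorted array: [7, 8, 8, 19, 24, 28, 37, 44]

The merge sort proceeds by recursively splitting the array and merging sorted halves.
After all merges, the sorted array is [7, 8, 8, 19, 24, 28, 37, 44].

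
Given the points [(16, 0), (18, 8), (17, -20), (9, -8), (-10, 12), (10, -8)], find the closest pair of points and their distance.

Computing all pairwise distances among 6 points:

d((16, 0), (18, 8)) = 8.2462
d((16, 0), (17, -20)) = 20.025
d((16, 0), (9, -8)) = 10.6301
d((16, 0), (-10, 12)) = 28.6356
d((16, 0), (10, -8)) = 10.0
d((18, 8), (17, -20)) = 28.0179
d((18, 8), (9, -8)) = 18.3576
d((18, 8), (-10, 12)) = 28.2843
d((18, 8), (10, -8)) = 17.8885
d((17, -20), (9, -8)) = 14.4222
d((17, -20), (-10, 12)) = 41.8688
d((17, -20), (10, -8)) = 13.8924
d((9, -8), (-10, 12)) = 27.5862
d((9, -8), (10, -8)) = 1.0 <-- minimum
d((-10, 12), (10, -8)) = 28.2843

Closest pair: (9, -8) and (10, -8) with distance 1.0

The closest pair is (9, -8) and (10, -8) with Euclidean distance 1.0. For 6 points, brute-force pairwise comparison is shown above. For large n, the divide-and-conquer algorithm (sort by x, recurse on halves, check the dividing strip) achieves O(n log n).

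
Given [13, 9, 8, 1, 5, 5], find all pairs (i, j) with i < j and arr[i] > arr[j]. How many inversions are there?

Finding inversions in [13, 9, 8, 1, 5, 5]:

(0, 1): arr[0]=13 > arr[1]=9
(0, 2): arr[0]=13 > arr[2]=8
(0, 3): arr[0]=13 > arr[3]=1
(0, 4): arr[0]=13 > arr[4]=5
(0, 5): arr[0]=13 > arr[5]=5
(1, 2): arr[1]=9 > arr[2]=8
(1, 3): arr[1]=9 > arr[3]=1
(1, 4): arr[1]=9 > arr[4]=5
(1, 5): arr[1]=9 > arr[5]=5
(2, 3): arr[2]=8 > arr[3]=1
(2, 4): arr[2]=8 > arr[4]=5
(2, 5): arr[2]=8 > arr[5]=5

Total inversions: 12

The array has 12 inversion(s): (0,1), (0,2), (0,3), (0,4), (0,5), (1,2), (1,3), (1,4), (1,5), (2,3), (2,4), (2,5). Each pair (i,j) satisfies i < j and arr[i] > arr[j].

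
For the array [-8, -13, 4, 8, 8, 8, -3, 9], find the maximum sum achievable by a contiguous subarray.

Using Kadane's algorithm on [-8, -13, 4, 8, 8, 8, -3, 9]:

Scanning through the array:
Position 1 (value -13): max_ending_here = -13, max_so_far = -8
Position 2 (value 4): max_ending_here = 4, max_so_far = 4
Position 3 (value 8): max_ending_here = 12, max_so_far = 12
Position 4 (value 8): max_ending_here = 20, max_so_far = 20
Position 5 (value 8): max_ending_here = 28, max_so_far = 28
Position 6 (value -3): max_ending_here = 25, max_so_far = 28
Position 7 (value 9): max_ending_here = 34, max_so_far = 34

Maximum subarray: [4, 8, 8, 8, -3, 9]
Maximum sum: 34

The maximum subarray is [4, 8, 8, 8, -3, 9] with sum 34. This subarray runs from index 2 to index 7.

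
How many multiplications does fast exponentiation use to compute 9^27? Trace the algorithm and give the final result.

Computing 9^27 by squaring (build up from 9^1; each line after the first costs one multiplication):

9^1 = 9
9^2 = (9^1)^2 = 9^2 = 81
9^3 = 9 * 9^2 = 9 * 81 = 729
9^6 = (9^3)^2 = 729^2 = 531441
9^12 = (9^6)^2 = 531441^2 = 282429536481
9^13 = 9 * 9^12 = 9 * 282429536481 = 2541865828329
9^26 = (9^13)^2 = 2541865828329^2 = 6461081889226673298932241
9^27 = 9 * 9^26 = 9 * 6461081889226673298932241 = 58149737003040059690390169

Result: 58149737003040059690390169
Multiplications needed: 7 (7 lines after 9^1)

9^27 = 58149737003040059690390169. Using exponentiation by squaring, this requires 7 multiplications. The key idea: if the exponent is even, square the half-power; if odd, multiply by the base once.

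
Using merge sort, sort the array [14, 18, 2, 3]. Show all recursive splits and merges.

Merge sort trace:

Split: [14, 18, 2, 3] -> [14, 18] and [2, 3]
  Split: [14, 18] -> [14] and [18]
  Merge: [14] + [18] -> [14, 18]
  Split: [2, 3] -> [2] and [3]
  Merge: [2] + [3] -> [2, 3]
Merge: [14, 18] + [2, 3] -> [2, 3, 14, 18]

Final sorted array: [2, 3, 14, 18]

The merge sort proceeds by recursively splitting the array and merging sorted halves.
After all merges, the sorted array is [2, 3, 14, 18].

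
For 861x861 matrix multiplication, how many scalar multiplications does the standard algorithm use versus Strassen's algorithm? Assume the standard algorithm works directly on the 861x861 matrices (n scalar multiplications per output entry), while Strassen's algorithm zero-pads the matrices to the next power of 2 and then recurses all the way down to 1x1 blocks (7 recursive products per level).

Matrix multiplication for 861x861 matrices:

Strassen's algorithm requires power-of-2 dimensions. Pad 861x861 to 1024x1024 (next power of 2).

Standard algorithm: 861^3 = 638277381 multiplications
Strassen's algorithm: 7^(log2(1024)) = 7^10 = 282475249 multiplications
Savings: 638277381 - 282475249 = 355802132 multiplications

Standard: 638277381 multiplications (861^3). Strassen: 282475249 multiplications (7^10, after padding to 1024x1024). Strassen reduces 8 recursive multiplications to 7 at each level.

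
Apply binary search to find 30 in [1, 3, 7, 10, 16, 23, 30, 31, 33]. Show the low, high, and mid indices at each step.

Binary search for 30 in [1, 3, 7, 10, 16, 23, 30, 31, 33]:

lo=0, hi=8, mid=4, arr[mid]=16 -> 16 < 30, search right half
lo=5, hi=8, mid=6, arr[mid]=30 -> Found target at index 6!

Binary search finds 30 at index 6 after 2 comparisons. The search repeatedly halves the search space by comparing with the middle element.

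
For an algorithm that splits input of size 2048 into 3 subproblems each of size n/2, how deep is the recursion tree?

For divide and conquer with division factor 2:

Problem sizes at each level:
Level 0: 2048
Level 1: 1024
Level 2: 512
Level 3: 256
Level 4: 128
Level 5: 64
Level 6: 32
Level 7: 16
Level 8: 8
Level 9: 4
Level 10: 2
Level 11: 1

The root is level 0 and the size-1 base case is level 11 (the tree spans levels 0 through 11, i.e. 12 levels counting the root), so the depth is the number of divisions: log_2(2048) = 11

The recursion tree depth is log_2(2048) = 11. At each level, the problem size is divided by 2, so it takes 11 divisions to reduce to a base case of size 1. The algorithm makes 3 recursive calls at each level.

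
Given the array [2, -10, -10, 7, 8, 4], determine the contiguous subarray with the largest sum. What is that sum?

Using Kadane's algorithm on [2, -10, -10, 7, 8, 4]:

Scanning through the array:
Position 1 (value -10): max_ending_here = -8, max_so_far = 2
Position 2 (value -10): max_ending_here = -10, max_so_far = 2
Position 3 (value 7): max_ending_here = 7, max_so_far = 7
Position 4 (value 8): max_ending_here = 15, max_so_far = 15
Position 5 (value 4): max_ending_here = 19, max_so_far = 19

Maximum subarray: [7, 8, 4]
Maximum sum: 19

The maximum subarray is [7, 8, 4] with sum 19. This subarray runs from index 3 to index 5.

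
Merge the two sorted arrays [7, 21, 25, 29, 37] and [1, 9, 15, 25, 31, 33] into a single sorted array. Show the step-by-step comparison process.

Merging process:

Compare 7 vs 1: take 1 from right. Merged: [1]
Compare 7 vs 9: take 7 from left. Merged: [1, 7]
Compare 21 vs 9: take 9 from right. Merged: [1, 7, 9]
Compare 21 vs 15: take 15 from right. Merged: [1, 7, 9, 15]
Compare 21 vs 25: take 21 from left. Merged: [1, 7, 9, 15, 21]
Compare 25 vs 25: take 25 from left. Merged: [1, 7, 9, 15, 21, 25]
Compare 29 vs 25: take 25 from right. Merged: [1, 7, 9, 15, 21, 25, 25]
Compare 29 vs 31: take 29 from left. Merged: [1, 7, 9, 15, 21, 25, 25, 29]
Compare 37 vs 31: take 31 from right. Merged: [1, 7, 9, 15, 21, 25, 25, 29, 31]
Compare 37 vs 33: take 33 from right. Merged: [1, 7, 9, 15, 21, 25, 25, 29, 31, 33]
Append remaining from left: [37]. Merged: [1, 7, 9, 15, 21, 25, 25, 29, 31, 33, 37]

Final merged array: [1, 7, 9, 15, 21, 25, 25, 29, 31, 33, 37]
Total comparisons: 10

The merged array is [1, 7, 9, 15, 21, 25, 25, 29, 31, 33, 37], requiring 10 comparisons. The merge step runs in O(n) time where n is the total number of elements.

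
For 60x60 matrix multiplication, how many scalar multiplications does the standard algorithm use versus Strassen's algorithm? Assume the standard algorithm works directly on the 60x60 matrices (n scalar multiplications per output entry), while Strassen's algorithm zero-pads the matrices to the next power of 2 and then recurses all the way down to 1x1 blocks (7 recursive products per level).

Matrix multiplication for 60x60 matrices:

Strassen's algorithm requires power-of-2 dimensions. Pad 60x60 to 64x64 (next power of 2).

Standard algorithm: 60^3 = 216000 multiplications
Strassen's algorithm: 7^(log2(64)) = 7^6 = 117649 multiplications
Savings: 216000 - 117649 = 98351 multiplications

Standard: 216000 multiplications (60^3). Strassen: 117649 multiplications (7^6, after padding to 64x64). Strassen reduces 8 recursive multiplications to 7 at each level.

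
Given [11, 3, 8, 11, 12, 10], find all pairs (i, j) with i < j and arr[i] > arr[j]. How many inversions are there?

Finding inversions in [11, 3, 8, 11, 12, 10]:

(0, 1): arr[0]=11 > arr[1]=3
(0, 2): arr[0]=11 > arr[2]=8
(0, 5): arr[0]=11 > arr[5]=10
(3, 5): arr[3]=11 > arr[5]=10
(4, 5): arr[4]=12 > arr[5]=10

Total inversions: 5

The array has 5 inversion(s): (0,1), (0,2), (0,5), (3,5), (4,5). Each pair (i,j) satisfies i < j and arr[i] > arr[j].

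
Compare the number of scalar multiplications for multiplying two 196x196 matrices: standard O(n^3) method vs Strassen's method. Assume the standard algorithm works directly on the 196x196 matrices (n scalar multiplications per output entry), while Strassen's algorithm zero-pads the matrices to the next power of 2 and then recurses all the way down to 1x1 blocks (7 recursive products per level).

Matrix multiplication for 196x196 matrices:

Strassen's algorithm requires power-of-2 dimensions. Pad 196x196 to 256x256 (next power of 2).

Standard algorithm: 196^3 = 7529536 multiplications
Strassen's algorithm: 7^(log2(256)) = 7^8 = 5764801 multiplications
Savings: 7529536 - 5764801 = 1764735 multiplications

Standard: 7529536 multiplications (196^3). Strassen: 5764801 multiplications (7^8, after padding to 256x256). Strassen reduces 8 recursive multiplications to 7 at each level.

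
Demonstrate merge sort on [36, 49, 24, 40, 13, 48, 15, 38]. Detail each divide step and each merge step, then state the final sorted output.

Merge sort trace:

Split: [36, 49, 24, 40, 13, 48, 15, 38] -> [36, 49, 24, 40] and [13, 48, 15, 38]
  Split: [36, 49, 24, 40] -> [36, 49] and [24, 40]
    Split: [36, 49] -> [36] and [49]
    Merge: [36] + [49] -> [36, 49]
    Split: [24, 40] -> [24] and [40]
    Merge: [24] + [40] -> [24, 40]
  Merge: [36, 49] + [24, 40] -> [24, 36, 40, 49]
  Split: [13, 48, 15, 38] -> [13, 48] and [15, 38]
    Split: [13, 48] -> [13] and [48]
    Merge: [13] + [48] -> [13, 48]
    Split: [15, 38] -> [15] and [38]
    Merge: [15] + [38] -> [15, 38]
  Merge: [13, 48] + [15, 38] -> [13, 15, 38, 48]
Merge: [24, 36, 40, 49] + [13, 15, 38, 48] -> [13, 15, 24, 36, 38, 40, 48, 49]

Final sorted array: [13, 15, 24, 36, 38, 40, 48, 49]

The merge sort proceeds by recursively splitting the array and merging sorted halves.
After all merges, the sorted array is [13, 15, 24, 36, 38, 40, 48, 49].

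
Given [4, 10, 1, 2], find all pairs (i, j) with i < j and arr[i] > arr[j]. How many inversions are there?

Finding inversions in [4, 10, 1, 2]:

(0, 2): arr[0]=4 > arr[2]=1
(0, 3): arr[0]=4 > arr[3]=2
(1, 2): arr[1]=10 > arr[2]=1
(1, 3): arr[1]=10 > arr[3]=2

Total inversions: 4

The array has 4 inversion(s): (0,2), (0,3), (1,2), (1,3). Each pair (i,j) satisfies i < j and arr[i] > arr[j].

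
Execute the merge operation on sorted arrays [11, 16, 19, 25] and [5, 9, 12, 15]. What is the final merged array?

Merging process:

Compare 11 vs 5: take 5 from right. Merged: [5]
Compare 11 vs 9: take 9 from right. Merged: [5, 9]
Compare 11 vs 12: take 11 from left. Merged: [5, 9, 11]
Compare 16 vs 12: take 12 from right. Merged: [5, 9, 11, 12]
Compare 16 vs 15: take 15 from right. Merged: [5, 9, 11, 12, 15]
Append remaining from left: [16, 19, 25]. Merged: [5, 9, 11, 12, 15, 16, 19, 25]

Final merged array: [5, 9, 11, 12, 15, 16, 19, 25]
Total comparisons: 5

The merged array is [5, 9, 11, 12, 15, 16, 19, 25], requiring 5 comparisons. The merge step runs in O(n) time where n is the total number of elements.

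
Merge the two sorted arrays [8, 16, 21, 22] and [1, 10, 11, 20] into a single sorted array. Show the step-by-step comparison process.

Merging process:

Compare 8 vs 1: take 1 from right. Merged: [1]
Compare 8 vs 10: take 8 from left. Merged: [1, 8]
Compare 16 vs 10: take 10 from right. Merged: [1, 8, 10]
Compare 16 vs 11: take 11 from right. Merged: [1, 8, 10, 11]
Compare 16 vs 20: take 16 from left. Merged: [1, 8, 10, 11, 16]
Compare 21 vs 20: take 20 from right. Merged: [1, 8, 10, 11, 16, 20]
Append remaining from left: [21, 22]. Merged: [1, 8, 10, 11, 16, 20, 21, 22]

Final merged array: [1, 8, 10, 11, 16, 20, 21, 22]
Total comparisons: 6

The merged array is [1, 8, 10, 11, 16, 20, 21, 22], requiring 6 comparisons. The merge step runs in O(n) time where n is the total number of elements.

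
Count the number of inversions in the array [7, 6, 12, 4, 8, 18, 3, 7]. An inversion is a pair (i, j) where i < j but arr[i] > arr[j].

Finding inversions in [7, 6, 12, 4, 8, 18, 3, 7]:

(0, 1): arr[0]=7 > arr[1]=6
(0, 3): arr[0]=7 > arr[3]=4
(0, 6): arr[0]=7 > arr[6]=3
(1, 3): arr[1]=6 > arr[3]=4
(1, 6): arr[1]=6 > arr[6]=3
(2, 3): arr[2]=12 > arr[3]=4
(2, 4): arr[2]=12 > arr[4]=8
(2, 6): arr[2]=12 > arr[6]=3
(2, 7): arr[2]=12 > arr[7]=7
(3, 6): arr[3]=4 > arr[6]=3
(4, 6): arr[4]=8 > arr[6]=3
(4, 7): arr[4]=8 > arr[7]=7
(5, 6): arr[5]=18 > arr[6]=3
(5, 7): arr[5]=18 > arr[7]=7

Total inversions: 14

The array has 14 inversion(s): (0,1), (0,3), (0,6), (1,3), (1,6), (2,3), (2,4), (2,6), (2,7), (3,6), (4,6), (4,7), (5,6), (5,7). Each pair (i,j) satisfies i < j and arr[i] > arr[j].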